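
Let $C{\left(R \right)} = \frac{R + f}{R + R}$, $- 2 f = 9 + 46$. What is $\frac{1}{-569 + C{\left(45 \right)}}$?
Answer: $- \frac{36}{20477} \approx -0.0017581$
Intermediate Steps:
$f = - \frac{55}{2}$ ($f = - \frac{9 + 46}{2} = \left(- \frac{1}{2}\right) 55 = - \frac{55}{2} \approx -27.5$)
$C{\left(R \right)} = \frac{- \frac{55}{2} + R}{2 R}$ ($C{\left(R \right)} = \frac{R - \frac{55}{2}}{R + R} = \frac{- \frac{55}{2} + R}{2 R}$)
$\frac{1}{-569 + C{\left(45 \right)}} = \frac{1}{-569 + \frac{-55 + 2 \cdot 45}{4 \cdot 45}} = \frac{1}{-569 + \frac{1}{4} \cdot \frac{1}{45} \left(-55 + 90\right)} = \frac{1}{-569 + \frac{1}{4} \cdot \frac{1}{45} \cdot 35} = \frac{1}{-569 + \frac{7}{36}} = \frac{1}{- \frac{20477}{36}} = - \frac{36}{20477}$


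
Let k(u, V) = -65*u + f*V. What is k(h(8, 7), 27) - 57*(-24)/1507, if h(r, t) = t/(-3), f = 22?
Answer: 3375263/4521 ≈ 746.57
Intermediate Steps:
h(r, t) = -t/3 (h(r, t) = t*(-1/3) = -t/3)
k(u, V) = -65*u + 22*V
k(h(8, 7), 27) - 57*(-24)/1507 = (-(-65)*7/3 + 22*27) - 57*(-24)/1507 = (-65*(-7/3) + 594) - (-1368)/1507 = (455/3 + 594) - 1*(-1368/1507) = 2237/3 + 1368/1507 = 3375263/4521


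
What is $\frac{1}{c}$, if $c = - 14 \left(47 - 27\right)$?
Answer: $- \frac{1}{280} \approx -0.0035714$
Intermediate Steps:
$c = -280$ ($c = \left(-14\right) 20 = -280$)
$\frac{1}{c} = \frac{1}{-280} = - \frac{1}{280}$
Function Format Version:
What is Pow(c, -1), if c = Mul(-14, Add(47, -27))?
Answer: Rational(-1, 280) ≈ -0.0035714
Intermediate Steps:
c = -280 (c = Mul(-14, 20) = -280)
Pow(c, -1) = Pow(-280, -1) = Rational(-1, 280)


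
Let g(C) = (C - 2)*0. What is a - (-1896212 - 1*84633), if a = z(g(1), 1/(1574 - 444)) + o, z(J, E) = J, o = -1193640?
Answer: 787205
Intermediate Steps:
g(C) = 0 (g(C) = (-2 + C)*0 = 0)
a = -1193640 (a = 0 - 1193640 = -1193640)
a - (-1896212 - 1*84633) = -1193640 - (-1896212 - 1*84633) = -1193640 - (-1896212 - 84633) = -1193640 - 1*(-1980845) = -1193640 + 1980845 = 787205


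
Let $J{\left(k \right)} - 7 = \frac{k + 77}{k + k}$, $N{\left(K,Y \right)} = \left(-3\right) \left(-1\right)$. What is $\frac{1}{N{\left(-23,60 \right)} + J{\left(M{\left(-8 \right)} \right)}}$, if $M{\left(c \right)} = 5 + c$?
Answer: $- \frac{3}{7} \approx -0.42857$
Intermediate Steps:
$N{\left(K,Y \right)} = 3$
$J{\left(k \right)} = 7 + \frac{77 + k}{2 k}$ ($J{\left(k \right)} = 7 + \frac{k + 77}{k + k} = 7 + \frac{77 + k}{2 k}$)
$\frac{1}{N{\left(-23,60 \right)} + J{\left(M{\left(-8 \right)} \right)}} = \frac{1}{3 + \frac{77 + 15 \left(5 - 8\right)}{2 \left(5 - 8\right)}} = \frac{1}{3 + \frac{77 + 15 \left(-3\right)}{2 \left(-3\right)}} = \frac{1}{3 + \frac{1}{2} \left(- \frac{1}{3}\right) \left(77 - 45\right)} = \frac{1}{3 + \frac{1}{2} \left(- \frac{1}{3}\right) 32} = \frac{1}{3 - \frac{16}{3}} = \frac{1}{- \frac{7}{3}} = - \frac{3}{7}$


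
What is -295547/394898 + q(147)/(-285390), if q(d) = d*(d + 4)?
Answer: -1048697/1269315 ≈ -0.82619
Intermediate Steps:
q(d) = d*(4 + d)
-295547/394898 + q(147)/(-285390) = -295547/394898 + (147*(4 + 147))/(-285390) = -295547*1/394898 + (147*151)*(-1/285390) = -42221/56414 + 22197*(-1/285390) = -42221/56414 - 7/90 = -1048697/1269315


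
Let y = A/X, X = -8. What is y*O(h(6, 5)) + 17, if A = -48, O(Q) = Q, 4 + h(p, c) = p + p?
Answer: 65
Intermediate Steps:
h(p, c) = -4 + 2*p (h(p, c) = -4 + (p + p) = -4 + 2*p)
y = 6 (y = -48/(-8) = -48*(-1/8) = 6)
y*O(h(6, 5)) + 17 = 6*(-4 + 2*6) + 17 = 6*(-4 + 12) + 17 = 6*8 + 17 = 48 + 17 = 65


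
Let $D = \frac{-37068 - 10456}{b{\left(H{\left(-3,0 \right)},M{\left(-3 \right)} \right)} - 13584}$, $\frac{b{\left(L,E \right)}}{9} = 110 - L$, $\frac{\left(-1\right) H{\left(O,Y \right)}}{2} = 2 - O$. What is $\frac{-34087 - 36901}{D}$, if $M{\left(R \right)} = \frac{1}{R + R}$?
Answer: $- \frac{221908488}{11881} \approx -18678.0$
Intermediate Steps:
$H{\left(O,Y \right)} = -4 + 2 O$ ($H{\left(O,Y \right)} = - 2 \left(2 - O\right) = -4 + 2 O$)
$M{\left(R \right)} = \frac{1}{2 R}$
$b{\left(L,E \right)} = 990 - 9 L$ ($b{\left(L,E \right)} = 9 \left(110 - L\right) = 990 - 9 L$)
$D = \frac{11881}{3126}$ ($D = \frac{-37068 - 10456}{\left(990 - 9 \left(-4 + 2 \left(-3\right)\right)\right) - 13584} = - \frac{47524}{\left(990 - 9 \left(-4 - 6\right)\right) - 13584} = - \frac{47524}{\left(990 - -90\right) - 13584} = - \frac{47524}{\left(990 + 90\right) - 13584} = - \frac{47524}{1080 - 13584} = - \frac{47524}{-12504} = \left(-47524\right) \left(- \frac{1}{12504}\right) = \frac{11881}{3126} \approx 3.8007$)
$\frac{-34087 - 36901}{D} = \frac{-34087 - 36901}{\frac{11881}{3126}} = \left(-34087 - 36901\right) \frac{3126}{11881} = \left(-70988\right) \frac{3126}{11881} = - \frac{221908488}{11881}$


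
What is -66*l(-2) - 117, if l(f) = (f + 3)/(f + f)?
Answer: -201/2 ≈ -100.50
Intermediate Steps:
l(f) = (3 + f)/(2*f) (l(f) = (3 + f)/((2*f)) = (3 + f)*(1/(2*f)) = (3 + f)/(2*f))
-66*l(-2) - 117 = -33*(3 - 2)/(-2) - 117 = -33*(-1)/2 - 117 = -66*(-¼) - 117 = 33/2 - 117 = -201/2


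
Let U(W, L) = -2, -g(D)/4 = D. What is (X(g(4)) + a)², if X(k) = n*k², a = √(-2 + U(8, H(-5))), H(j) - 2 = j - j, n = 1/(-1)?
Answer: 65532 - 1024*I ≈ 65532.0 - 1024.0*I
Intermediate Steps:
g(D) = -4*D
n = -1
H(j) = 2 (H(j) = 2 + (j - j) = 2 + 0 = 2)
a = 2*I (a = √(-2 - 2) = √(-4) = 2*I ≈ 2.0*I)
X(k) = -k²
(X(g(4)) + a)² = (-(-4*4)² + 2*I)² = (-1*(-16)² + 2*I)² = (-1*256 + 2*I)² = (-256 + 2*I)²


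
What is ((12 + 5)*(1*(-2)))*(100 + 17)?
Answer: -3978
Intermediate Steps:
((12 + 5)*(1*(-2)))*(100 + 17) = (17*(-2))*117 = -34*117 = -3978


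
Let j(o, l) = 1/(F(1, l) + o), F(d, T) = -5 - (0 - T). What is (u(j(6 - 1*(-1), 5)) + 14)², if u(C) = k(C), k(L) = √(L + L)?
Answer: (98 + √14)²/49 ≈ 211.25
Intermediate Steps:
F(d, T) = -5 + T (F(d, T) = -5 - (-1)*T = -5 + T)
j(o, l) = 1/(-5 + l + o) (j(o, l) = 1/((-5 + l) + o) = 1/(-5 + l + o))
k(L) = √2*√L (k(L) = √(2*L) = √2*√L)
u(C) = √2*√C
(u(j(6 - 1*(-1), 5)) + 14)² = (√2*√(1/(-5 + 5 + (6 - 1*(-1)))) + 14)² = (√2*√(1/(-5 + 5 + (6 + 1))) + 14)² = (√2*√(1/(-5 + 5 + 7)) + 14)² = (√2*√(1/7) + 14)² = (√2*√(⅐) + 14)² = (√2*(√7/7) + 14)² = (√14/7 + 14)² = (14 + √14/7)²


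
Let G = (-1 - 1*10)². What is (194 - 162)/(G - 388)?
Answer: -32/267 ≈ -0.11985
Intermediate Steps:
G = 121 (G = (-1 - 10)² = (-11)² = 121)
(194 - 162)/(G - 388) = (194 - 162)/(121 - 388) = 32/(-267) = 32*(-1/267) = -32/267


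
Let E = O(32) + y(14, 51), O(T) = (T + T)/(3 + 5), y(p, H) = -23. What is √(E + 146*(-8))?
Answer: 13*I*√7 ≈ 34.395*I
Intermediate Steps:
O(T) = T/4 (O(T) = (2*T)/8 = (2*T)*(⅛) = T/4)
E = -15 (E = (¼)*32 - 23 = 8 - 23 = -15)
√(E + 146*(-8)) = √(-15 + 146*(-8)) = √(-15 - 1168) = √(-1183) = 13*I*√7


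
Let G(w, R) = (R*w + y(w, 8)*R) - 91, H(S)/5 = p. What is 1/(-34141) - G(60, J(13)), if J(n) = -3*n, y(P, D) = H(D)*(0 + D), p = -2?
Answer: -23523150/34141 ≈ -689.00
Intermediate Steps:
H(S) = -10 (H(S) = 5*(-2) = -10)
y(P, D) = -10*D (y(P, D) = -10*(0 + D) = -10*D)
G(w, R) = -91 - 80*R + R*w (G(w, R) = (R*w + (-10*8)*R) - 91 = (R*w - 80*R) - 91 = (-80*R + R*w) - 91 = -91 - 80*R + R*w)
1/(-34141) - G(60, J(13)) = 1/(-34141) - (-91 - (-240)*13 - 3*13*60) = -1/34141 - (-91 - 80*(-39) - 39*60) = -1/34141 - (-91 + 3120 - 2340) = -1/34141 - 1*689 = -1/34141 - 689 = -23523150/34141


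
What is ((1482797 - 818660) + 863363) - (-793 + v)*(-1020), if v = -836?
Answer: -134080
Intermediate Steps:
((1482797 - 818660) + 863363) - (-793 + v)*(-1020) = ((1482797 - 818660) + 863363) - (-793 - 836)*(-1020) = (664137 + 863363) - (-1629)*(-1020) = 1527500 - 1*1661580 = 1527500 - 1661580 = -134080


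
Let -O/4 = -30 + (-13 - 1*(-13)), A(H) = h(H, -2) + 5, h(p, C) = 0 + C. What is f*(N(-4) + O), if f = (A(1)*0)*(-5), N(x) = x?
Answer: 0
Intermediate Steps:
h(p, C) = C
A(H) = 3 (A(H) = -2 + 5 = 3)
O = 120 (O = -4*(-30 + (-13 - 1*(-13))) = -4*(-30 + (-13 + 13)) = -4*(-30 + 0) = -4*(-30) = 120)
f = 0 (f = (3*0)*(-5) = 0*(-5) = 0)
f*(N(-4) + O) = 0*(-4 + 120) = 0*116 = 0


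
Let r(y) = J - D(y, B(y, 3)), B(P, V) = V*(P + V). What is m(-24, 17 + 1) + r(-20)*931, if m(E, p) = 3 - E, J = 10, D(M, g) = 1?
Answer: 8406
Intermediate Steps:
r(y) = 9 (r(y) = 10 - 1*1 = 10 - 1 = 9)
m(-24, 17 + 1) + r(-20)*931 = (3 - 1*(-24)) + 9*931 = (3 + 24) + 8379 = 27 + 8379 = 8406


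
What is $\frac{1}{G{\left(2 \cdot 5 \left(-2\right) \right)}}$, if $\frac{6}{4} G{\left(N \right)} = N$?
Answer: $- \frac{3}{40} \approx -0.075$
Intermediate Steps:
$G{\left(N \right)} = \frac{2 N}{3}$
$\frac{1}{G{\left(2 \cdot 5 \left(-2\right) \right)}} = \frac{1}{\frac{2}{3} \cdot 2 \cdot 5 \left(-2\right)} = \frac{1}{\frac{2}{3} \cdot 10 \left(-2\right)} = \frac{1}{\frac{2}{3} \left(-20\right)} = \frac{1}{- \frac{40}{3}} = - \frac{3}{40}$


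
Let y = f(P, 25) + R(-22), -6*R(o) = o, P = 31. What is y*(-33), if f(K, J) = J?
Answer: -946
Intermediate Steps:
R(o) = -o/6
y = 86/3 (y = 25 - ⅙*(-22) = 25 + 11/3 = 86/3 ≈ 28.667)
y*(-33) = (86/3)*(-33) = -946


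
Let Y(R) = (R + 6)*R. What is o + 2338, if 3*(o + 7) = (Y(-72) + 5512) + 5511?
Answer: 22768/3 ≈ 7589.3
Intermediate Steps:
Y(R) = R*(6 + R) (Y(R) = (6 + R)*R = R*(6 + R))
o = 15754/3 (o = -7 + ((-72*(6 - 72) + 5512) + 5511)/3 = -7 + ((-72*(-66) + 5512) + 5511)/3 = -7 + ((4752 + 5512) + 5511)/3 = -7 + (10264 + 5511)/3 = -7 + (⅓)*15775 = -7 + 15775/3 = 15754/3 ≈ 5251.3)
o + 2338 = 15754/3 + 2338 = 22768/3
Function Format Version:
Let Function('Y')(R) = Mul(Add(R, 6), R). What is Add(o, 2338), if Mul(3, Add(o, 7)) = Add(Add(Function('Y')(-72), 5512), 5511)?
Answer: Rational(22768, 3) ≈ 7589.3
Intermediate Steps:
Function('Y')(R) = Mul(R, Add(6, R)) (Function('Y')(R) = Mul(Add(6, R), R) = Mul(R, Add(6, R)))
o = Rational(15754, 3) (o = Add(-7, Mul(Rational(1, 3), Add(Add(Mul(-72, Add(6, -72)), 5512), 5511))) = Add(-7, Mul(Rational(1, 3), Add(Add(Mul(-72, -66), 5512), 5511))) = Add(-7, Mul(Rational(1, 3), Add(Add(4752, 5512), 5511))) = Add(-7, Mul(Rational(1, 3), Add(10264, 5511))) = Add(-7, Mul(Rational(1, 3), 15775)) = Add(-7, Rational(15775, 3)) = Rational(15754, 3) ≈ 5251.3)
Add(o, 2338) = Add(Rational(15754, 3), 2338) = Rational(22768, 3)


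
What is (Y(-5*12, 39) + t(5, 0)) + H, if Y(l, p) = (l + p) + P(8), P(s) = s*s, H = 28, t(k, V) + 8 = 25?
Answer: 88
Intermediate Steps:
t(k, V) = 17 (t(k, V) = -8 + 25 = 17)
P(s) = s**2
Y(l, p) = 64 + l + p (Y(l, p) = (l + p) + 8**2 = (l + p) + 64 = 64 + l + p)
(Y(-5*12, 39) + t(5, 0)) + H = ((64 - 5*12 + 39) + 17) + 28 = ((64 - 60 + 39) + 17) + 28 = (43 + 17) + 28 = 60 + 28 = 88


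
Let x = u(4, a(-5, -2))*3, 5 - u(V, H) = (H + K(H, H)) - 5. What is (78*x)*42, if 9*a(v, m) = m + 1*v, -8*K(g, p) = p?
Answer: 209937/2 ≈ 1.0497e+5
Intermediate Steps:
K(g, p) = -p/8
a(v, m) = m/9 + v/9 (a(v, m) = (m + 1*v)/9 = (m + v)/9 = m/9 + v/9)
u(V, H) = 10 - 7*H/8 (u(V, H) = 5 - ((H - H/8) - 5) = 5 - (7*H/8 - 5) = 5 - (-5 + 7*H/8) = 5 + (5 - 7*H/8) = 10 - 7*H/8)
x = 769/24 (x = (10 - 7*((⅑)*(-2) + (⅑)*(-5))/8)*3 = (10 - 7*(-2/9 - 5/9)/8)*3 = (10 - 7/8*(-7/9))*3 = (10 + 49/72)*3 = (769/72)*3 = 769/24 ≈ 32.042)
(78*x)*42 = (78*(769/24))*42 = (9997/4)*42 = 209937/2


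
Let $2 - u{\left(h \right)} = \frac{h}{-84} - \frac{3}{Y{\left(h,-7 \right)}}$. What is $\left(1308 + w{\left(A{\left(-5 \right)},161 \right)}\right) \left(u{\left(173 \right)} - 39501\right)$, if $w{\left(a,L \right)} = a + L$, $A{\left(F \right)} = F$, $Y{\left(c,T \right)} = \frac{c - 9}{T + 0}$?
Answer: $- \frac{16595404288}{287} \approx -5.7824 \cdot 10^{7}$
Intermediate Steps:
$Y{\left(c,T \right)} = \frac{-9 + c}{T}$
$u{\left(h \right)} = 2 + \frac{3}{\frac{9}{7} - \frac{h}{7}} + \frac{h}{84}$ ($u{\left(h \right)} = 2 - \left(\frac{h}{-84} - \frac{3}{\frac{1}{-7} \left(-9 + h\right)}\right) = 2 - \left(h \left(- \frac{1}{84}\right) - \frac{3}{\left(- \frac{1}{7}\right) \left(-9 + h\right)}\right) = 2 - \left(- \frac{h}{84} - \frac{3}{\frac{9}{7} - \frac{h}{7}}\right) = 2 - \left(- \frac{3}{\frac{9}{7} - \frac{h}{7}} - \frac{h}{84}\right) = 2 + \left(\frac{3}{\frac{9}{7} - \frac{h}{7}} + \frac{h}{84}\right) = 2 + \frac{3}{\frac{9}{7} - \frac{h}{7}} + \frac{h}{84}$)
$w{\left(a,L \right)} = L + a$
$\left(1308 + w{\left(A{\left(-5 \right)},161 \right)}\right) \left(u{\left(173 \right)} - 39501\right) = \left(1308 + \left(161 - 5\right)\right) \left(\frac{-1764 + \left(-9 + 173\right) \left(168 + 173\right)}{84 \left(-9 + 173\right)} - 39501\right) = \left(1308 + 156\right) \left(\frac{-1764 + 164 \cdot 341}{84 \cdot 164} - 39501\right) = 1464 \left(\frac{1}{84} \cdot \frac{1}{164} \left(-1764 + 55924\right) - 39501\right) = 1464 \left(\frac{1}{84} \cdot \frac{1}{164} \cdot 54160 - 39501\right) = 1464 \left(\frac{3385}{861} - 39501\right) = 1464 \left(- \frac{34006976}{861}\right) = - \frac{16595404288}{287}$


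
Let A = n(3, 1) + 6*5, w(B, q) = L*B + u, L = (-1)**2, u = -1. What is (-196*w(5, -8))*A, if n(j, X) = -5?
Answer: -19600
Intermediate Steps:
L = 1
w(B, q) = -1 + B (w(B, q) = 1*B - 1 = B - 1 = -1 + B)
A = 25 (A = -5 + 6*5 = -5 + 30 = 25)
(-196*w(5, -8))*A = -196*(-1 + 5)*25 = -196*4*25 = -784*25 = -19600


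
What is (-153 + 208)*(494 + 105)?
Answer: 32945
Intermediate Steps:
(-153 + 208)*(494 + 105) = 55*599 = 32945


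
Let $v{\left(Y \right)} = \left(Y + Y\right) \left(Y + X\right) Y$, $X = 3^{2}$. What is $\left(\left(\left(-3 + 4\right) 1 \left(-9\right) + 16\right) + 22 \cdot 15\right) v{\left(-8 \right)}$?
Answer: $43136$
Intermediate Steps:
$X = 9$
$v{\left(Y \right)} = 2 Y^{2} \left(9 + Y\right)$ ($v{\left(Y \right)} = \left(Y + Y\right) \left(Y + 9\right) Y = 2 Y \left(9 + Y\right) Y = 2 Y^{2} \left(9 + Y\right)$)
$\left(\left(\left(-3 + 4\right) 1 \left(-9\right) + 16\right) + 22 \cdot 15\right) v{\left(-8 \right)} = \left(\left(\left(-3 + 4\right) 1 \left(-9\right) + 16\right) + 22 \cdot 15\right) 2 \left(-8\right)^{2} \left(9 - 8\right) = \left(\left(1 \cdot 1 \left(-9\right) + 16\right) + 330\right) 2 \cdot 64 \cdot 1 = \left(\left(1 \left(-9\right) + 16\right) + 330\right) 128 = \left(\left(-9 + 16\right) + 330\right) 128 = \left(7 + 330\right) 128 = 337 \cdot 128 = 43136$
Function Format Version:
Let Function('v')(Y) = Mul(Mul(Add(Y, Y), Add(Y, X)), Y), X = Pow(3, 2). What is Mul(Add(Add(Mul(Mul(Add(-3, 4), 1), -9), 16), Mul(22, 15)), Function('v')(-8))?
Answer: 43136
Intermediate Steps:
X = 9
Function('v')(Y) = Mul(2, Pow(Y, 2), Add(9, Y)) (Function('v')(Y) = Mul(Mul(Add(Y, Y), Add(Y, 9)), Y) = Mul(Mul(Mul(2, Y), Add(9, Y)), Y) = Mul(Mul(2, Y, Add(9, Y)), Y) = Mul(2, Pow(Y, 2), Add(9, Y)))
Mul(Add(Add(Mul(Mul(Add(-3, 4), 1), -9), 16), Mul(22, 15)), Function('v')(-8)) = Mul(Add(Add(Mul(Mul(Add(-3, 4), 1), -9), 16), Mul(22, 15)), Mul(2, Pow(-8, 2), Add(9, -8))) = Mul(Add(Add(Mul(Mul(1, 1), -9), 16), 330), Mul(2, 64, 1)) = Mul(Add(Add(Mul(1, -9), 16), 330), 128) = Mul(Add(Add(-9, 16), 330), 128) = Mul(Add(7, 330), 128) = Mul(337, 128) = 43136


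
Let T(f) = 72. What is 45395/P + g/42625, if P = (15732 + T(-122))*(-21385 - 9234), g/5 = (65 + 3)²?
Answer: 2237178981449/4125270312900 ≈ 0.54231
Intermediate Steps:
g = 23120 (g = 5*(65 + 3)² = 5*68² = 5*4624 = 23120)
P = -483902676 (P = (15732 + 72)*(-21385 - 9234) = 15804*(-30619) = -483902676)
45395/P + g/42625 = 45395/(-483902676) + 23120/42625 = 45395*(-1/483902676) + 23120*(1/42625) = -45395/483902676 + 4624/8525 = 2237178981449/4125270312900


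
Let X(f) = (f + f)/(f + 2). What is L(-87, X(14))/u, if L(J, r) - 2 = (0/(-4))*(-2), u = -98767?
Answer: -2/98767 ≈ -2.0250e-5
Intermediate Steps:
X(f) = 2*f/(2 + f) (X(f) = (2*f)/(2 + f) = 2*f/(2 + f))
L(J, r) = 2 (L(J, r) = 2 + (0/(-4))*(-2) = 2 + (0*(-1/4))*(-2) = 2 + 0*(-2) = 2 + 0 = 2)
L(-87, X(14))/u = 2/(-98767) = 2*(-1/98767) = -2/98767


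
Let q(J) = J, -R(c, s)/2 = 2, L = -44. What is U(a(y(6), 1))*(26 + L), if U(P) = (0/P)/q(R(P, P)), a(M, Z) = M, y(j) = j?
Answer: 0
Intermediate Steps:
R(c, s) = -4 (R(c, s) = -2*2 = -4)
U(P) = 0 (U(P) = (0/P)/(-4) = 0*(-¼) = 0)
U(a(y(6), 1))*(26 + L) = 0*(26 - 44) = 0*(-18) = 0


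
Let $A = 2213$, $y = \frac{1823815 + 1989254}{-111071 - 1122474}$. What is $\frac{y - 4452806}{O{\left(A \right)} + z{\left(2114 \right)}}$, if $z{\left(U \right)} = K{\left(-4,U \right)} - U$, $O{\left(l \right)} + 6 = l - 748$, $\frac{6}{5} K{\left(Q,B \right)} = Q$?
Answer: $\frac{16478221171017}{2436251375} \approx 6763.8$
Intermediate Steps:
$K{\left(Q,B \right)} = \frac{5 Q}{6}$
$y = - \frac{3813069}{1233545}$ ($y = \frac{3813069}{-1233545} = 3813069 \left(- \frac{1}{1233545}\right) = - \frac{3813069}{1233545} \approx -3.0911$)
$O{\left(l \right)} = -754 + l$ ($O{\left(l \right)} = -6 + \left(l - 748\right) = -6 + \left(-748 + l\right) = -754 + l$)
$z{\left(U \right)} = - \frac{10}{3} - U$ ($z{\left(U \right)} = \frac{5}{6} \left(-4\right) - U = - \frac{10}{3} - U$)
$\frac{y - 4452806}{O{\left(A \right)} + z{\left(2114 \right)}} = \frac{- \frac{3813069}{1233545} - 4452806}{\left(-754 + 2213\right) - \frac{6352}{3}} = - \frac{5492740390339}{1233545 \left(1459 - \frac{6352}{3}\right)} = - \frac{5492740390339}{1233545 \left(- \frac{1975}{3}\right)} = \left(- \frac{5492740390339}{1233545}\right) \left(- \frac{3}{1975}\right) = \frac{16478221171017}{2436251375}$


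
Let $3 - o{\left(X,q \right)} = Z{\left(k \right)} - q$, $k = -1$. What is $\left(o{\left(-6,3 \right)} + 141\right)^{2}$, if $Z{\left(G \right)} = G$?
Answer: $21904$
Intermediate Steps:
$o{\left(X,q \right)} = 4 + q$ ($o{\left(X,q \right)} = 3 - \left(-1 - q\right) = 3 + \left(1 + q\right) = 4 + q$)
$\left(o{\left(-6,3 \right)} + 141\right)^{2} = \left(\left(4 + 3\right) + 141\right)^{2} = \left(7 + 141\right)^{2} = 148^{2} = 21904$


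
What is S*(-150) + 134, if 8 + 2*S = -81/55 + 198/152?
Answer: 624289/836 ≈ 746.76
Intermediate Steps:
S = -34151/8360 (S = -4 + (-81/55 + 198/152)/2 = -4 + (-81*1/55 + 198*(1/152))/2 = -4 + (-81/55 + 99/76)/2 = -4 + (½)*(-711/4180) = -4 - 711/8360 = -34151/8360 ≈ -4.0850)
S*(-150) + 134 = -34151/8360*(-150) + 134 = 512265/836 + 134 = 624289/836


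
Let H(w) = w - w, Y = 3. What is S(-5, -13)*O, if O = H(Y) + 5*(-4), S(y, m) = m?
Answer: 260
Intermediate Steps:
H(w) = 0
O = -20 (O = 0 + 5*(-4) = 0 - 20 = -20)
S(-5, -13)*O = -13*(-20) = 260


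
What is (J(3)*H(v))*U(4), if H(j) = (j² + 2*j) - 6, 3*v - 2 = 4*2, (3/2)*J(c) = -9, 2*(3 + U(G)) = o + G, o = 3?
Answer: -106/3 ≈ -35.333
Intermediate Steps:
U(G) = -3/2 + G/2 (U(G) = -3 + (3 + G)/2 = -3 + (3/2 + G/2) = -3/2 + G/2)
J(c) = -6 (J(c) = (⅔)*(-9) = -6)
v = 10/3 (v = ⅔ + (4*2)/3 = ⅔ + (⅓)*8 = ⅔ + 8/3 = 10/3 ≈ 3.3333)
H(j) = -6 + j² + 2*j
(J(3)*H(v))*U(4) = (-6*(-6 + (10/3)² + 2*(10/3)))*(-3/2 + (½)*4) = (-6*(-6 + 100/9 + 20/3))*(-3/2 + 2) = -6*106/9*(½) = -212/3*½ = -106/3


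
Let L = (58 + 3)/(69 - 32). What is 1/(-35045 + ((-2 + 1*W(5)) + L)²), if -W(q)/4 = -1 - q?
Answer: -1369/47210980 ≈ -2.8997e-5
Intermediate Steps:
L = 61/37 ≈ 1.6486
W(q) = 4 + 4*q (W(q) = -4*(-1 - q) = 4 + 4*q)
1/(-35045 + ((-2 + 1*W(5)) + L)²) = 1/(-35045 + ((-2 + 1*(4 + 4*5)) + 61/37)²) = 1/(-35045 + ((-2 + 1*(4 + 20)) + 61/37)²) = 1/(-35045 + ((-2 + 1*24) + 61/37)²) = 1/(-35045 + ((-2 + 24) + 61/37)²) = 1/(-35045 + (22 + 61/37)²) = 1/(-35045 + (875/37)²) = 1/(-35045 + 765625/1369) = 1/(-47210980/1369) = -1369/47210980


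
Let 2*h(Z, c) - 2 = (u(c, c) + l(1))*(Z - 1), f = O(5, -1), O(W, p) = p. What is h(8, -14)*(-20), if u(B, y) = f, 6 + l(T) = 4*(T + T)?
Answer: -90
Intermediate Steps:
l(T) = -6 + 8*T (l(T) = -6 + 4*(T + T) = -6 + 4*(2*T) = -6 + 8*T)
f = -1
u(B, y) = -1
h(Z, c) = 1/2 + Z/2 (h(Z, c) = 1 + ((-1 + (-6 + 8*1))*(Z - 1))/2 = 1 + ((-1 + (-6 + 8))*(-1 + Z))/2 = 1 + ((-1 + 2)*(-1 + Z))/2 = 1 + (1*(-1 + Z))/2 = 1 + (-1 + Z)/2 = 1 + (-1/2 + Z/2) = 1/2 + Z/2)
h(8, -14)*(-20) = (1/2 + (1/2)*8)*(-20) = (1/2 + 4)*(-20) = (9/2)*(-20) = -90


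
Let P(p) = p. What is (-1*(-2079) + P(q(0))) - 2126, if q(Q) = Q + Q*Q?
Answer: -47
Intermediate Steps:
q(Q) = Q + Q²
(-1*(-2079) + P(q(0))) - 2126 = (-1*(-2079) + 0*(1 + 0)) - 2126 = (2079 + 0*1) - 2126 = (2079 + 0) - 2126 = 2079 - 2126 = -47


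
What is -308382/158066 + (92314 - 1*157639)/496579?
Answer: -81730843314/39246128107 ≈ -2.0825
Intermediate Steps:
-308382/158066 + (92314 - 1*157639)/496579 = -308382*1/158066 + (92314 - 157639)*(1/496579) = -154191/79033 - 65325*1/496579 = -154191/79033 - 65325/496579 = -81730843314/39246128107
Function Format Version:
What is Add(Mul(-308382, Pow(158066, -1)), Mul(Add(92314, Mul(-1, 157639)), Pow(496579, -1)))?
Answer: Rational(-81730843314, 39246128107) ≈ -2.0825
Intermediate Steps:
Add(Mul(-308382, Pow(158066, -1)), Mul(Add(92314, Mul(-1, 157639)), Pow(496579, -1))) = Add(Mul(-308382, Rational(1, 158066)), Mul(Add(92314, -157639), Rational(1, 496579))) = Add(Rational(-154191, 79033), Mul(-65325, Rational(1, 496579))) = Add(Rational(-154191, 79033), Rational(-65325, 496579)) = Rational(-81730843314, 39246128107)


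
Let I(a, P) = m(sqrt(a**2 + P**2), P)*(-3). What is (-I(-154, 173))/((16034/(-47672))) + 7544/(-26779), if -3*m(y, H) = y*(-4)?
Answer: -7544/26779 - 95344*sqrt(53645)/8017 ≈ -2754.8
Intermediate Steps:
m(y, H) = 4*y/3 (m(y, H) = -y*(-4)/3 = -(-4)*y/3 = 4*y/3)
I(a, P) = -4*sqrt(P**2 + a**2) (I(a, P) = (4*sqrt(a**2 + P**2)/3)*(-3) = (4*sqrt(P**2 + a**2)/3)*(-3) = -4*sqrt(P**2 + a**2))
(-I(-154, 173))/((16034/(-47672))) + 7544/(-26779) = (-(-4)*sqrt(173**2 + (-154)**2))/((16034/(-47672))) + 7544/(-26779) = (-(-4)*sqrt(29929 + 23716))/((16034*(-1/47672))) + 7544*(-1/26779) = (-(-4)*sqrt(53645))/(-8017/23836) - 7544/26779 = (4*sqrt(53645))*(-23836/8017) - 7544/26779 = -95344*sqrt(53645)/8017 - 7544/26779 = -7544/26779 - 95344*sqrt(53645)/8017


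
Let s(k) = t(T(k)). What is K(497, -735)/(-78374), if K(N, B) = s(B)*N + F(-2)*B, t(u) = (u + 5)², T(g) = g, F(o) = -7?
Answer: -264856445/78374 ≈ -3379.4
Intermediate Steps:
t(u) = (5 + u)²
s(k) = (5 + k)²
K(N, B) = -7*B + N*(5 + B)² (K(N, B) = (5 + B)²*N - 7*B = N*(5 + B)² - 7*B = -7*B + N*(5 + B)²)
K(497, -735)/(-78374) = (-7*(-735) + 497*(5 - 735)²)/(-78374) = (5145 + 497*(-730)²)*(-1/78374) = (5145 + 497*532900)*(-1/78374) = (5145 + 264851300)*(-1/78374) = 264856445*(-1/78374) = -264856445/78374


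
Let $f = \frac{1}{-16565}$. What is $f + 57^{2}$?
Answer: $\frac{53819684}{16565} \approx 3249.0$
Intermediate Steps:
$f = - \frac{1}{16565} \approx -6.0368 \cdot 10^{-5}$
$f + 57^{2} = - \frac{1}{16565} + 57^{2} = - \frac{1}{16565} + 3249 = \frac{53819684}{16565}$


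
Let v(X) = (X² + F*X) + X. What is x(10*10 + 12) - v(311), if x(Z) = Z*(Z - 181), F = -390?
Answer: 16530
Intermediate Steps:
v(X) = X² - 389*X (v(X) = (X² - 390*X) + X = X² - 389*X)
x(Z) = Z*(-181 + Z)
x(10*10 + 12) - v(311) = (10*10 + 12)*(-181 + (10*10 + 12)) - 311*(-389 + 311) = (100 + 12)*(-181 + (100 + 12)) - 311*(-78) = 112*(-181 + 112) - 1*(-24258) = 112*(-69) + 24258 = -7728 + 24258 = 16530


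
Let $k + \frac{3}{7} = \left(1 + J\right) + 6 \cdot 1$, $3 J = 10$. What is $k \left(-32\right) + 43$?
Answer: $- \frac{5753}{21} \approx -273.95$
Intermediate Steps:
$J = \frac{10}{3}$ ($J = \frac{1}{3} \cdot 10 = \frac{10}{3} \approx 3.3333$)
$k = \frac{208}{21}$ ($k = - \frac{3}{7} + \left(\left(1 + \frac{10}{3}\right) + 6 \cdot 1\right) = - \frac{3}{7} + \left(\frac{13}{3} + 6\right) = - \frac{3}{7} + \frac{31}{3} = \frac{208}{21} \approx 9.9048$)
$k \left(-32\right) + 43 = \frac{208}{21} \left(-32\right) + 43 = - \frac{6656}{21} + 43 = - \frac{5753}{21}$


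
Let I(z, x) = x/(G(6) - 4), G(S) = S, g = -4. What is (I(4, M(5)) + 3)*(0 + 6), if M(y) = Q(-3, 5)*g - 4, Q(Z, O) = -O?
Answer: 66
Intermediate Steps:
M(y) = 16 (M(y) = -1*5*(-4) - 4 = -5*(-4) - 4 = 20 - 4 = 16)
I(z, x) = x/2 (I(z, x) = x/(6 - 4) = x/2)
(I(4, M(5)) + 3)*(0 + 6) = ((1/2)*16 + 3)*(0 + 6) = (8 + 3)*6 = 11*6 = 66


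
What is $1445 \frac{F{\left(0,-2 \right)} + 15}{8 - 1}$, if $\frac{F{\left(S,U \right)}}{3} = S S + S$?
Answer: $\frac{21675}{7} \approx 3096.4$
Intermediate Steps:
$F{\left(S,U \right)} = 3 S + 3 S^{2}$ ($F{\left(S,U \right)} = 3 \left(S S + S\right) = 3 \left(S^{2} + S\right) = 3 \left(S + S^{2}\right) = 3 S + 3 S^{2}$)
$1445 \frac{F{\left(0,-2 \right)} + 15}{8 - 1} = 1445 \frac{3 \cdot 0 \left(1 + 0\right) + 15}{8 - 1} = 1445 \frac{3 \cdot 0 \cdot 1 + 15}{7} = 1445 \left(0 + 15\right) \frac{1}{7} = 1445 \cdot 15 \cdot \frac{1}{7} = 1445 \cdot \frac{15}{7} = \frac{21675}{7}$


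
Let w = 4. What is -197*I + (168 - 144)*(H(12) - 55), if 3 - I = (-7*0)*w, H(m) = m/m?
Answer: -1887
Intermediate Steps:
H(m) = 1
I = 3 (I = 3 - (-7*0)*4 = 3 - 0*4 = 3 - 1*0 = 3 + 0 = 3)
-197*I + (168 - 144)*(H(12) - 55) = -197*3 + (168 - 144)*(1 - 55) = -591 + 24*(-54) = -591 - 1296 = -1887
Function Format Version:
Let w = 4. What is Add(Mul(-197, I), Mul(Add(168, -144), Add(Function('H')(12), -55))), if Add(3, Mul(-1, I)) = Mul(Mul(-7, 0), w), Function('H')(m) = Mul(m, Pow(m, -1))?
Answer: -1887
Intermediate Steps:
Function('H')(m) = 1
I = 3 (I = Add(3, Mul(-1, Mul(Mul(-7, 0), 4))) = Add(3, Mul(-1, Mul(0, 4))) = Add(3, Mul(-1, 0)) = Add(3, 0) = 3)
Add(Mul(-197, I), Mul(Add(168, -144), Add(Function('H')(12), -55))) = Add(Mul(-197, 3), Mul(Add(168, -144), Add(1, -55))) = Add(-591, Mul(24, -54)) = Add(-591, -1296) = -1887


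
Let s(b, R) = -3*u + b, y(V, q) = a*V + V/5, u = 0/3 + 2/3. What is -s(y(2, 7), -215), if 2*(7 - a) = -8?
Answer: -102/5 ≈ -20.400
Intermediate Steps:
u = ⅔ (u = 0*(⅓) + 2*(⅓) = 0 + ⅔ = ⅔ ≈ 0.66667)
a = 11 (a = 7 - ½*(-8) = 7 + 4 = 11)
y(V, q) = 56*V/5 (y(V, q) = 11*V + V/5 = 56*V/5)
s(b, R) = -2 + b (s(b, R) = -3*⅔ + b = -2 + b)
-s(y(2, 7), -215) = -(-2 + (56/5)*2) = -(-2 + 112/5) = -1*102/5 = -102/5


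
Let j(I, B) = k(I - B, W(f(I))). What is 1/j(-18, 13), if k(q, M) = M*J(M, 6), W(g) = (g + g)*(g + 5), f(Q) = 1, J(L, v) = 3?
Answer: 1/36 ≈ 0.027778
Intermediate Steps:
W(g) = 2*g*(5 + g) (W(g) = (2*g)*(5 + g) = 2*g*(5 + g))
k(q, M) = 3*M (k(q, M) = M*3 = 3*M)
j(I, B) = 36 (j(I, B) = 3*(2*1*(5 + 1)) = 3*(2*1*6) = 3*12 = 36)
1/j(-18, 13) = 1/36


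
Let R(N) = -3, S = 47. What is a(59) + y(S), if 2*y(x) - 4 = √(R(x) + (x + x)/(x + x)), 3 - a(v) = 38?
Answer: -33 + I*√2/2 ≈ -33.0 + 0.70711*I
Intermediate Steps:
a(v) = -35 (a(v) = 3 - 1*38 = 3 - 38 = -35)
y(x) = 2 + I*√2/2 (y(x) = 2 + √(-3 + (x + x)/(x + x))/2 = 2 + √(-3 + (2*x)/((2*x)))/2 = 2 + √(-3 + (2*x)*(1/(2*x)))/2 = 2 + √(-3 + 1)/2 = 2 + √(-2)/2 = 2 + (I*√2)/2 = 2 + I*√2/2)
a(59) + y(S) = -35 + (2 + I*√2/2) = -33 + I*√2/2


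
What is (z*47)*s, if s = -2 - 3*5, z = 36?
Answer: -28764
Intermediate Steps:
s = -17 (s = -2 - 15 = -17)
(z*47)*s = (36*47)*(-17) = 1692*(-17) = -28764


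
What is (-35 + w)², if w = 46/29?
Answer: 938961/841 ≈ 1116.5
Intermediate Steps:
w = 46/29 (w = 46*(1/29) = 46/29 ≈ 1.5862)
(-35 + w)² = (-35 + 46/29)² = (-969/29)² = 938961/841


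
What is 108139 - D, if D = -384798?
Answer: 492937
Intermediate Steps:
108139 - D = 108139 - 1*(-384798) = 108139 + 384798 = 492937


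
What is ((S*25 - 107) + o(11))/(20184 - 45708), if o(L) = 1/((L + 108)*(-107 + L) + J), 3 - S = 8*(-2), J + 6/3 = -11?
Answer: -4208815/291917988 ≈ -0.014418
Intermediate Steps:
J = -13 (J = -2 - 11 = -13)
S = 19 (S = 3 - 8*(-2) = 3 - 1*(-16) = 3 + 16 = 19)
o(L) = 1/(-13 + (-107 + L)*(108 + L)) (o(L) = 1/((L + 108)*(-107 + L) - 13) = 1/((108 + L)*(-107 + L) - 13) = 1/((-107 + L)*(108 + L) - 13) = 1/(-13 + (-107 + L)*(108 + L)))
((S*25 - 107) + o(11))/(20184 - 45708) = ((19*25 - 107) + 1/(-11569 + 11 + 11²))/(20184 - 45708) = ((475 - 107) + 1/(-11569 + 11 + 121))/(-25524) = (368 + 1/(-11437))*(-1/25524) = (368 - 1/11437)*(-1/25524) = (4208815/11437)*(-1/25524) = -4208815/291917988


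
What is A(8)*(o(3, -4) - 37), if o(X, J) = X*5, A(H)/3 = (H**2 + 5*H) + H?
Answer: -7392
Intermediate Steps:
A(H) = 3*H**2 + 18*H (A(H) = 3*((H**2 + 5*H) + H) = 3*(H**2 + 6*H) = 3*H**2 + 18*H)
o(X, J) = 5*X
A(8)*(o(3, -4) - 37) = (3*8*(6 + 8))*(5*3 - 37) = (3*8*14)*(15 - 37) = 336*(-22) = -7392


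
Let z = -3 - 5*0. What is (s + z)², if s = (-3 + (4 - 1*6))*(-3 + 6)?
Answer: 324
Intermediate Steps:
s = -15 (s = (-3 + (4 - 6))*3 = (-3 - 2)*3 = -5*3 = -15)
z = -3 (z = -3 + 0 = -3)
(s + z)² = (-15 - 3)² = (-18)² = 324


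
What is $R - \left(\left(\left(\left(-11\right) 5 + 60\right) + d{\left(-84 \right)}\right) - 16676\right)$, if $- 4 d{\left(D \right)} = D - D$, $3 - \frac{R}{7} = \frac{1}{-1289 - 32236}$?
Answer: $\frac{559599307}{33525} \approx 16692.0$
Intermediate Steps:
$R = \frac{704032}{33525}$ ($R = 21 - \frac{7}{-1289 - 32236} = 21 - \frac{7}{-33525} = 21 - - \frac{7}{33525} = 21 + \frac{7}{33525} = \frac{704032}{33525} \approx 21.0$)
$d{\left(D \right)} = 0$ ($d{\left(D \right)} = - \frac{D - D}{4} = \left(- \frac{1}{4}\right) 0 = 0$)
$R - \left(\left(\left(\left(-11\right) 5 + 60\right) + d{\left(-84 \right)}\right) - 16676\right) = \frac{704032}{33525} - \left(\left(\left(\left(-11\right) 5 + 60\right) + 0\right) - 16676\right) = \frac{704032}{33525} - \left(\left(\left(-55 + 60\right) + 0\right) - 16676\right) = \frac{704032}{33525} - \left(\left(5 + 0\right) - 16676\right) = \frac{704032}{33525} - \left(5 - 16676\right) = \frac{704032}{33525} - -16671 = \frac{704032}{33525} + 16671 = \frac{559599307}{33525}$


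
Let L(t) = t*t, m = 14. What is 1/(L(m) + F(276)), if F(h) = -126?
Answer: 1/70 ≈ 0.014286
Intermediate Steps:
L(t) = t²
1/(L(m) + F(276)) = 1/(14² - 126) = 1/(196 - 126) = 1/70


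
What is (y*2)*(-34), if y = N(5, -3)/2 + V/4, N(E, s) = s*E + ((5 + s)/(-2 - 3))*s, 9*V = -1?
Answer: 21199/45 ≈ 471.09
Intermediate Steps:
V = -1/9 (V = (1/9)*(-1) = -1/9 ≈ -0.11111)
N(E, s) = E*s + s*(-1 - s/5) (N(E, s) = E*s + ((5 + s)/(-5))*s = E*s + ((5 + s)*(-1/5))*s = E*s + (-1 - s/5)*s = E*s + s*(-1 - s/5))
y = -1247/180 (y = ((1/5)*(-3)*(-5 - 1*(-3) + 5*5))/2 - 1/9/4 = ((1/5)*(-3)*(-5 + 3 + 25))*(1/2) - 1/9*1/4 = ((1/5)*(-3)*23)*(1/2) - 1/36 = -69/5*1/2 - 1/36 = -69/10 - 1/36 = -1247/180 ≈ -6.9278)
(y*2)*(-34) = -1247/180*2*(-34) = -1247/90*(-34) = 21199/45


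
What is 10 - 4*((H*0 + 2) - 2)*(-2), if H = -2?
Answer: 10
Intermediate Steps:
10 - 4*((H*0 + 2) - 2)*(-2) = 10 - 4*((-2*0 + 2) - 2)*(-2) = 10 - 4*((0 + 2) - 2)*(-2) = 10 - 4*(2 - 2)*(-2) = 10 - 0*(-2) = 10 - 4*0 = 10 + 0 = 10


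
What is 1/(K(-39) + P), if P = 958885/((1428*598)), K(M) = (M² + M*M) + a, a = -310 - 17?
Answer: 50232/136436285 ≈ 0.00036817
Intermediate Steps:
a = -327
K(M) = -327 + 2*M² (K(M) = (M² + M*M) - 327 = (M² + M²) - 327 = 2*M² - 327 = -327 + 2*M²)
P = 56405/50232 (P = 958885/853944 = 958885*(1/853944) = 56405/50232 ≈ 1.1229)
1/(K(-39) + P) = 1/((-327 + 2*(-39)²) + 56405/50232) = 1/((-327 + 2*1521) + 56405/50232) = 1/((-327 + 3042) + 56405/50232) = 1/(2715 + 56405/50232) = 1/(136436285/50232) = 50232/136436285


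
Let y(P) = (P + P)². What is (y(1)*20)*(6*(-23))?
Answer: -11040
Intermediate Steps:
y(P) = 4*P² (y(P) = (2*P)² = 4*P²)
(y(1)*20)*(6*(-23)) = ((4*1²)*20)*(6*(-23)) = ((4*1)*20)*(-138) = (4*20)*(-138) = 80*(-138) = -11040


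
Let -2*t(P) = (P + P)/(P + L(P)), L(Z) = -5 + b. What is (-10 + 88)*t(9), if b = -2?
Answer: -351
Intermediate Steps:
L(Z) = -7 (L(Z) = -5 - 2 = -7)
t(P) = -P/(-7 + P) (t(P) = -(P + P)/(2*(P - 7)) = -2*P/(2*(-7 + P)) = -P/(-7 + P))
(-10 + 88)*t(9) = (-10 + 88)*(-1*9/(-7 + 9)) = 78*(-1*9/2) = 78*(-1*9*½) = 78*(-9/2) = -351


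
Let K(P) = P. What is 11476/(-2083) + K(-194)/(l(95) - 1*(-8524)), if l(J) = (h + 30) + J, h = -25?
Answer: -49686563/8981896 ≈ -5.5319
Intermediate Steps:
l(J) = 5 + J (l(J) = (-25 + 30) + J = 5 + J)
11476/(-2083) + K(-194)/(l(95) - 1*(-8524)) = 11476/(-2083) - 194/((5 + 95) - 1*(-8524)) = 11476*(-1/2083) - 194/(100 + 8524) = -11476/2083 - 194/8624 = -11476/2083 - 194*1/8624 = -11476/2083 - 97/4312 = -49686563/8981896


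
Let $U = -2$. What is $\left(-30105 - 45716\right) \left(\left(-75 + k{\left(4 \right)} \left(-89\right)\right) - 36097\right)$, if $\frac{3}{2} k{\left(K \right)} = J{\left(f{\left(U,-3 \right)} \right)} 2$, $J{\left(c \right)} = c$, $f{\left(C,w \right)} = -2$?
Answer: $\frac{8173807084}{3} \approx 2.7246 \cdot 10^{9}$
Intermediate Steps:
$k{\left(K \right)} = - \frac{8}{3}$ ($k{\left(K \right)} = \frac{2 \left(\left(-2\right) 2\right)}{3} = \frac{2}{3} \left(-4\right) = - \frac{8}{3}$)
$\left(-30105 - 45716\right) \left(\left(-75 + k{\left(4 \right)} \left(-89\right)\right) - 36097\right) = \left(-30105 - 45716\right) \left(\left(-75 - - \frac{712}{3}\right) - 36097\right) = - 75821 \left(\left(-75 + \frac{712}{3}\right) - 36097\right) = - 75821 \left(\frac{487}{3} - 36097\right) = \left(-75821\right) \left(- \frac{107804}{3}\right) = \frac{8173807084}{3}$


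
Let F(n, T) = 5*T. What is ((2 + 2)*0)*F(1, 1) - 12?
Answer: -12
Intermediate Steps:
((2 + 2)*0)*F(1, 1) - 12 = ((2 + 2)*0)*(5*1) - 12 = (4*0)*5 - 12 = 0*5 - 12 = 0 - 12 = -12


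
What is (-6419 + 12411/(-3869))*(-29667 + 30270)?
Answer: -14983055766/3869 ≈ -3.8726e+6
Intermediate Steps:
(-6419 + 12411/(-3869))*(-29667 + 30270) = (-6419 + 12411*(-1/3869))*603 = (-6419 - 12411/3869)*603 = -24847522/3869*603 = -14983055766/3869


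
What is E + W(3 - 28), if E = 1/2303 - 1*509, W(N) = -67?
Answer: -1326527/2303 ≈ -576.00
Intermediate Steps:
E = -1172226/2303 (E = 1/2303 - 509 = -1172226/2303 ≈ -509.00)
E + W(3 - 28) = -1172226/2303 - 67 = -1326527/2303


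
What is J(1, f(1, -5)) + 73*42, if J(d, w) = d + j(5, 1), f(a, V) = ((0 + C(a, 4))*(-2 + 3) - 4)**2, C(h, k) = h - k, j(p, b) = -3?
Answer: 3064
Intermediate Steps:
f(a, V) = (-8 + a)**2 (f(a, V) = ((0 + (a - 1*4))*(-2 + 3) - 4)**2 = ((0 + (a - 4))*1 - 4)**2 = ((0 + (-4 + a))*1 - 4)**2 = ((-4 + a)*1 - 4)**2 = ((-4 + a) - 4)**2 = (-8 + a)**2)
J(d, w) = -3 + d (J(d, w) = d - 3 = -3 + d)
J(1, f(1, -5)) + 73*42 = (-3 + 1) + 73*42 = -2 + 3066 = 3064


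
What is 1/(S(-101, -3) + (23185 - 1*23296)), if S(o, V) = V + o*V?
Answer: 1/189 ≈ 0.0052910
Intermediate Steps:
S(o, V) = V + V*o
1/(S(-101, -3) + (23185 - 1*23296)) = 1/(-3*(1 - 101) + (23185 - 1*23296)) = 1/(-3*(-100) + (23185 - 23296)) = 1/(300 - 111) = 1/189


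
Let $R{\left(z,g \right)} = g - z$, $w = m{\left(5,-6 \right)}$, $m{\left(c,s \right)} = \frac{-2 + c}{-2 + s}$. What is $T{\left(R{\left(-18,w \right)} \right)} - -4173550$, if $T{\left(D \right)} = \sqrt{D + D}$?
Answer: $4173550 + \frac{\sqrt{141}}{2} \approx 4.1736 \cdot 10^{6}$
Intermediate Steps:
$m{\left(c,s \right)} = \frac{-2 + c}{-2 + s}$
$w = - \frac{3}{8}$ ($w = \frac{-2 + 5}{-2 - 6} = \frac{1}{-8} \cdot 3 = \left(- \frac{1}{8}\right) 3 = - \frac{3}{8} \approx -0.375$)
$T{\left(D \right)} = \sqrt{2} \sqrt{D}$ ($T{\left(D \right)} = \sqrt{2 D} = \sqrt{2} \sqrt{D}$)
$T{\left(R{\left(-18,w \right)} \right)} - -4173550 = \sqrt{2} \sqrt{- \frac{3}{8} - -18} - -4173550 = \sqrt{2} \sqrt{- \frac{3}{8} + 18} + 4173550 = \sqrt{2} \sqrt{\frac{141}{8}} + 4173550 = \sqrt{2} \frac{\sqrt{282}}{4} + 4173550 = \frac{\sqrt{141}}{2} + 4173550 = 4173550 + \frac{\sqrt{141}}{2}$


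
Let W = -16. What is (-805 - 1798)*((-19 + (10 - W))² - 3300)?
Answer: 8462353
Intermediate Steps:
(-805 - 1798)*((-19 + (10 - W))² - 3300) = (-805 - 1798)*((-19 + (10 - 1*(-16)))² - 3300) = -2603*((-19 + (10 + 16))² - 3300) = -2603*((-19 + 26)² - 3300) = -2603*(7² - 3300) = -2603*(49 - 3300) = -2603*(-3251) = 8462353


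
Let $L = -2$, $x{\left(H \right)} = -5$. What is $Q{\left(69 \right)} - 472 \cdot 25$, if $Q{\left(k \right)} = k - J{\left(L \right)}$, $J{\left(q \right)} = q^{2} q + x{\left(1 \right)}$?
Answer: $-11718$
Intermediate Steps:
$J{\left(q \right)} = -5 + q^{3}$ ($J{\left(q \right)} = q^{2} q - 5 = q^{3} - 5 = -5 + q^{3}$)
$Q{\left(k \right)} = 13 + k$ ($Q{\left(k \right)} = k - \left(-5 + \left(-2\right)^{3}\right) = k - \left(-5 - 8\right) = k - -13 = k + 13 = 13 + k$)
$Q{\left(69 \right)} - 472 \cdot 25 = \left(13 + 69\right) - 472 \cdot 25 = 82 - 11800 = -11718$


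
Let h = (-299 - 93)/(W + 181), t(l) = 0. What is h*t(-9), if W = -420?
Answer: 0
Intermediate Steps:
h = 392/239 (h = (-299 - 93)/(-420 + 181) = -392/(-239) = -392*(-1/239) = 392/239 ≈ 1.6402)
h*t(-9) = (392/239)*0 = 0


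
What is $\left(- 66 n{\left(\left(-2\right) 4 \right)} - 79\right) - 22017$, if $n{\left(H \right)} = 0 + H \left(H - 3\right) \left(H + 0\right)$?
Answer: $24368$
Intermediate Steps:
$n{\left(H \right)} = H^{2} \left(-3 + H\right)$ ($n{\left(H \right)} = 0 + H \left(-3 + H\right) H = 0 + H H \left(-3 + H\right) = 0 + H^{2} \left(-3 + H\right) = H^{2} \left(-3 + H\right)$)
$\left(- 66 n{\left(\left(-2\right) 4 \right)} - 79\right) - 22017 = \left(- 66 \left(\left(-2\right) 4\right)^{2} \left(-3 - 8\right) - 79\right) - 22017 = \left(- 66 \left(-8\right)^{2} \left(-3 - 8\right) - 79\right) - 22017 = \left(- 66 \cdot 64 \left(-11\right) - 79\right) - 22017 = \left(\left(-66\right) \left(-704\right) - 79\right) - 22017 = \left(46464 - 79\right) - 22017 = 46385 - 22017 = 24368$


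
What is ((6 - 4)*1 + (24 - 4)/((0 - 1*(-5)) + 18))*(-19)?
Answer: -1254/23 ≈ -54.522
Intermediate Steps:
((6 - 4)*1 + (24 - 4)/((0 - 1*(-5)) + 18))*(-19) = (2*1 + 20/((0 + 5) + 18))*(-19) = (2 + 20/(5 + 18))*(-19) = (2 + 20/23)*(-19) = (66/23)*(-19) = -1254/23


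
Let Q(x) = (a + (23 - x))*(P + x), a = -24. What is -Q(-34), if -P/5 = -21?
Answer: -2343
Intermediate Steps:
P = 105 (P = -5*(-21) = 105)
Q(x) = (-1 - x)*(105 + x) (Q(x) = (-24 + (23 - x))*(105 + x) = (-1 - x)*(105 + x))
-Q(-34) = -(-105 - 1*(-34)**2 - 106*(-34)) = -(-105 - 1*1156 + 3604) = -(-105 - 1156 + 3604) = -1*2343 = -2343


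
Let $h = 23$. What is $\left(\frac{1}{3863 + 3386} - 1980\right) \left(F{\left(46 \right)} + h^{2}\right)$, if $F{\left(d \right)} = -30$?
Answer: $- \frac{7162156481}{7249} \approx -9.8802 \cdot 10^{5}$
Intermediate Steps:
$\left(\frac{1}{3863 + 3386} - 1980\right) \left(F{\left(46 \right)} + h^{2}\right) = \left(\frac{1}{3863 + 3386} - 1980\right) \left(-30 + 23^{2}\right) = \left(\frac{1}{7249} - 1980\right) \left(-30 + 529\right) = \left(\frac{1}{7249} - 1980\right) 499 = \left(- \frac{14353019}{7249}\right) 499 = - \frac{7162156481}{7249}$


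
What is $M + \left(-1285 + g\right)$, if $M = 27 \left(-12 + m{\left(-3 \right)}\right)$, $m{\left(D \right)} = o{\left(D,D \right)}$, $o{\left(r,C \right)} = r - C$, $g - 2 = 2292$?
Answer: $685$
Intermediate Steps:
$g = 2294$ ($g = 2 + 2292 = 2294$)
$m{\left(D \right)} = 0$ ($m{\left(D \right)} = D - D = 0$)
$M = -324$ ($M = 27 \left(-12 + 0\right) = 27 \left(-12\right) = -324$)
$M + \left(-1285 + g\right) = -324 + \left(-1285 + 2294\right) = -324 + 1009 = 685$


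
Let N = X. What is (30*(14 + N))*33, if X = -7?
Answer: 6930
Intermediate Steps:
N = -7
(30*(14 + N))*33 = (30*(14 - 7))*33 = (30*7)*33 = 210*33 = 6930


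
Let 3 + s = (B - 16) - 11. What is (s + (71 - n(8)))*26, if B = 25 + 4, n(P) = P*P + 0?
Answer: 156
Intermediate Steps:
n(P) = P² (n(P) = P² + 0 = P²)
B = 29
s = -1 (s = -3 + ((29 - 16) - 11) = -3 + (13 - 11) = -3 + 2 = -1)
(s + (71 - n(8)))*26 = (-1 + (71 - 1*8²))*26 = (-1 + (71 - 1*64))*26 = (-1 + (71 - 64))*26 = (-1 + 7)*26 = 6*26 = 156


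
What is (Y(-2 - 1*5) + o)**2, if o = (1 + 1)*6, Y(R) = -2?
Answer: 100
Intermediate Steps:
o = 12 (o = 2*6 = 12)
(Y(-2 - 1*5) + o)**2 = (-2 + 12)**2 = 10**2 = 100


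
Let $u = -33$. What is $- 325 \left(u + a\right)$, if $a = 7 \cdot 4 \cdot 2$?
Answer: $-7475$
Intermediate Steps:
$a = 56$ ($a = 28 \cdot 2 = 56$)
$- 325 \left(u + a\right) = - 325 \left(-33 + 56\right) = \left(-325\right) 23 = -7475$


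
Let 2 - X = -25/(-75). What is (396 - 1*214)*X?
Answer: 910/3 ≈ 303.33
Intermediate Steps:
X = 5/3 (X = 2 - (-25)/(-75) = 2 - (-25)*(-1)/75 = 2 - 1*1/3 = 2 - 1/3 = 5/3 ≈ 1.6667)
(396 - 1*214)*X = (396 - 1*214)*(5/3) = (396 - 214)*(5/3) = 182*(5/3) = 910/3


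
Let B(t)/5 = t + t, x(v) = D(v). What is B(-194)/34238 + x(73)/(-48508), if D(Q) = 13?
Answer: -47275307/830408452 ≈ -0.056930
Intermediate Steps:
x(v) = 13
B(t) = 10*t (B(t) = 5*(t + t) = 5*(2*t) = 10*t)
B(-194)/34238 + x(73)/(-48508) = (10*(-194))/34238 + 13/(-48508) = -1940*1/34238 + 13*(-1/48508) = -970/17119 - 13/48508 = -47275307/830408452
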